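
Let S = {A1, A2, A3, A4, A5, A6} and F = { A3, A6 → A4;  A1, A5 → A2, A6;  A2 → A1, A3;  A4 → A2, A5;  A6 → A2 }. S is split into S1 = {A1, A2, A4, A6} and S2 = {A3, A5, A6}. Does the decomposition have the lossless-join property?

Yes

Common attributes: S1 ∩ S2 = {A6}.
Closure of {A6}: A6 → A2 applies, adding A2; A2 → A1, A3 applies, adding A1, A3; A3, A6 → A4 applies, adding A4; A4 → A2, A5 applies, adding A5. So (A6)⁺ = {A1, A2, A3, A4, A5, A6}.
This closure contains every attribute of S1, so S1 ∩ S2 → S1. The join is lossless.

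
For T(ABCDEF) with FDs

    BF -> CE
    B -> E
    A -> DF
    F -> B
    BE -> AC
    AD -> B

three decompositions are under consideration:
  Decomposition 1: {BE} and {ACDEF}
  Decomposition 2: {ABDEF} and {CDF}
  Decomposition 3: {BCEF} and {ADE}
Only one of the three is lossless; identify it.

Decomposition 1: common = {E}, closure = {E} → lossy.
Decomposition 2: common = {DF}, closure = {ABCDEF} → lossless.
Decomposition 3: common = {E}, closure = {E} → lossy.

Decomposition 2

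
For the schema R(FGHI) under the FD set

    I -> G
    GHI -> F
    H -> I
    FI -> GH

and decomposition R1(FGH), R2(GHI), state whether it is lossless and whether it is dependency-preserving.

Lossless test: (GH)⁺ = {FGHI}, which contains all of one fragment — lossless.
Dependency preservation: the restricted closure of {FI} across the fragments never reaches {GH}, so FI → GH cannot be enforced without a join — not preserved.

lossless but not dependency-preserving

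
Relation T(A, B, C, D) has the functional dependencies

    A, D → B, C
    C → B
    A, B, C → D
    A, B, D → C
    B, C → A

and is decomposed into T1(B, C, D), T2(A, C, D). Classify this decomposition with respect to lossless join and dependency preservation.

Lossless test: (C, D)⁺ = {A, B, C, D}, which contains all of one fragment — lossless.
Dependency preservation: A, D → B, C; A, B, C → D; A, B, D → C; B, C → A are not contained in any single fragment, but the restricted closure of each left-hand side across the fragments still reaches the right-hand side; the remaining FDs each lie inside some fragment. All dependencies are preserved.

lossless and dependency-preserving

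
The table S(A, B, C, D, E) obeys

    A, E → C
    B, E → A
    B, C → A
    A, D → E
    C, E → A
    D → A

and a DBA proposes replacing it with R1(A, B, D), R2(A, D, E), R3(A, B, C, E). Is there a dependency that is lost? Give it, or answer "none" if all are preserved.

A, E → C lies within R3.
B, E → A lies within R3.
B, C → A lies within R3.
A, D → E lies within R2.
C, E → A lies within R3.
D → A lies within R1.
Every dependency is enforceable on the fragments, so the decomposition is dependency-preserving.

none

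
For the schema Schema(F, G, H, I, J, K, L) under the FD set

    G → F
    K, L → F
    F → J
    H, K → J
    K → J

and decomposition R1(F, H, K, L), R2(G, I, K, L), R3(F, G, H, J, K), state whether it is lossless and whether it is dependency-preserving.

lossy but dependency-preserving

Lossless test (chase): Rows 2 and 3 agree on G; apply G→F and equate their F entries. Rows 1 and 2 agree on F; apply F→J and equate their J entries. Rows 1 and 3 agree on F; apply F→J and equate their J entries. No row becomes fully distinguished — the join is lossy.
Dependency preservation: every FD's attributes lie within a single fragment, so each can be enforced locally — preserved.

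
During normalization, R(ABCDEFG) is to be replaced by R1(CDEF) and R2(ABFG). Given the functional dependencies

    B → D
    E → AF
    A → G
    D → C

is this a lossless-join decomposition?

No

Common attributes: R1 ∩ R2 = {F}.
No dependency enlarges {F}, so (F)⁺ = {F}.
The closure contains neither all of R1 = {CDEF} nor all of R2 = {ABFG}, so the common attributes are not a superkey of either fragment. The join is lossy.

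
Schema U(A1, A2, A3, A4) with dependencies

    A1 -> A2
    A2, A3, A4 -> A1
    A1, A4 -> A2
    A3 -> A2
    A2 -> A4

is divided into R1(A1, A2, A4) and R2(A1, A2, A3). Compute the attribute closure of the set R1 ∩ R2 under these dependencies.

R1 ∩ R2 = {A1, A2}.
A2 → A4 applies, adding A4
Closure: {A1, A2, A4}.

A1, A2, A4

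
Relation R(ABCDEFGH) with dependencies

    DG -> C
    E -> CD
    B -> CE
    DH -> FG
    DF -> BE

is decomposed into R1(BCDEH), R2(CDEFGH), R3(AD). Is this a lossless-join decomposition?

Chase test. Columns are ABCDEFGH; row i has aⱼ where attribute j ∈ Ri, else bᵢⱼ.
Initial tableau (one row per fragment):
  row 1: b11 a2 a3 a4 a5 b16 b17 a8
  row 2: b21 b22 a3 a4 a5 a6 a7 a8
  row 3: a1 b32 b33 a4 b35 b36 b37 b38
Rows 1 and 2 agree on DH; apply DH→FG and equate their FG entries.
Rows 1 and 2 agree on DF; apply DF→BE and equate their BE entries.
No row becomes fully distinguished — the join is lossy.

No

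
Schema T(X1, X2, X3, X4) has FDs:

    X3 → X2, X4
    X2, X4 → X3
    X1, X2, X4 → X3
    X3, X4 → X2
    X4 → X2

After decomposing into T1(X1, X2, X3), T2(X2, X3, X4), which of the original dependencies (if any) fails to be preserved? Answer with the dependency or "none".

none

X3 → X2, X4 lies within T2.
X2, X4 → X3 lies within T2.
X1, X2, X4 → X3: restricted closure across fragments reaches X3.
X3, X4 → X2 lies within T2.
X4 → X2 lies within T2.
Every dependency is enforceable on the fragments, so the decomposition is dependency-preserving.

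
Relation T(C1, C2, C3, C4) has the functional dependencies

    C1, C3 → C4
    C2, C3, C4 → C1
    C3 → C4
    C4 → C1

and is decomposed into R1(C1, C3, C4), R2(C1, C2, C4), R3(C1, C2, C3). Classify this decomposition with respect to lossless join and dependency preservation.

Lossless test (chase): Rows 1 and 3 agree on C1, C3; apply C1, C3→C4 and equate their C4 entries. Row 3 is now all distinguished symbols — the join is lossless.
Dependency preservation: C2, C3, C4 → C1 is not contained in any single fragment, but the restricted closure of its left-hand side across the fragments still reaches the right-hand side; the remaining FDs each lie inside some fragment. All dependencies are preserved.

lossless and dependency-preserving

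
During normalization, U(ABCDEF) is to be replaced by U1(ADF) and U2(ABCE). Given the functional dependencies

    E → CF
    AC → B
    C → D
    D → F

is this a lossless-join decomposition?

Common attributes: U1 ∩ U2 = {A}.
No dependency enlarges {A}, so (A)⁺ = {A}.
The closure contains neither all of U1 = {ADF} nor all of U2 = {ABCE}, so the common attributes are not a superkey of either fragment. The join is lossy.

No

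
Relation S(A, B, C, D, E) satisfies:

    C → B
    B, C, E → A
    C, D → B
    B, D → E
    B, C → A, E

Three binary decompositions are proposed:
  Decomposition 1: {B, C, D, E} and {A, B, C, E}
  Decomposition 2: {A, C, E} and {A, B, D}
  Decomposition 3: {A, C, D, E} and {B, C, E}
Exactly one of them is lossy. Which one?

Decomposition 1: common = {B, C, E}, closure = {A, B, C, E} → lossless.
Decomposition 2: common = {A}, closure = {A} → lossy.
Decomposition 3: common = {C, E}, closure = {A, B, C, E} → lossless.

Decomposition 2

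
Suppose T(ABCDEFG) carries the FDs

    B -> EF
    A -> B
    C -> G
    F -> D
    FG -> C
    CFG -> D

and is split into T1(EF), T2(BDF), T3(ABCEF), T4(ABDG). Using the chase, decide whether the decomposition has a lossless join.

No

Chase test. Columns are ABCDEFG; row i has aⱼ where attribute j ∈ Ti, else bᵢⱼ.
Initial tableau (one row per fragment):
  row 1: b11 b12 b13 b14 a5 a6 b17
  row 2: b21 a2 b23 a4 b25 a6 b27
  row 3: a1 a2 a3 b34 a5 a6 b37
  row 4: a1 a2 b43 a4 b45 b46 a7
Rows 2 and 3 agree on B; apply B→EF and equate their EF entries.
Rows 2 and 4 agree on B; apply B→EF and equate their EF entries.
Rows 1 and 2 agree on F; apply F→D and equate their D entries.
Rows 1 and 3 agree on F; apply F→D and equate their D entries.
No row becomes fully distinguished — the join is lossy.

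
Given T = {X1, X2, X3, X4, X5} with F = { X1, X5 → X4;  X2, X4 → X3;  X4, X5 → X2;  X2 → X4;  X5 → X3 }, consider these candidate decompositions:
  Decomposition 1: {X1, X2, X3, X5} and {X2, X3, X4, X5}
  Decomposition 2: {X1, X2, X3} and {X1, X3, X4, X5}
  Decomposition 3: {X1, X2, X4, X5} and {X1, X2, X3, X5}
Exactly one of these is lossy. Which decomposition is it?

Decomposition 2

Decomposition 1: common = {X2, X3, X5}, closure = {X2, X3, X4, X5} → lossless.
Decomposition 2: common = {X1, X3}, closure = {X1, X3} → lossy.
Decomposition 3: common = {X1, X2, X5}, closure = {X1, X2, X3, X4, X5} → lossless.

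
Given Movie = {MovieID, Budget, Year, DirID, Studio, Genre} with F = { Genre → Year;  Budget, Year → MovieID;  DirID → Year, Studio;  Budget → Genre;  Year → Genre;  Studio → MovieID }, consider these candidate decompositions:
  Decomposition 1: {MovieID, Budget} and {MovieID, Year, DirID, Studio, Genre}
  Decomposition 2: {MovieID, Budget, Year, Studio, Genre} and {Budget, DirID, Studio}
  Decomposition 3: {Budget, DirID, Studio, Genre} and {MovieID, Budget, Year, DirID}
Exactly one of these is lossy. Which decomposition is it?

Decomposition 1: common = {MovieID}, closure = {MovieID} → lossy.
Decomposition 2: common = {Budget, Studio}, closure = {MovieID, Budget, Year, Studio, Genre} → lossless.
Decomposition 3: common = {Budget, DirID}, closure = {MovieID, Budget, Year, DirID, Studio, Genre} → lossless.

Decomposition 1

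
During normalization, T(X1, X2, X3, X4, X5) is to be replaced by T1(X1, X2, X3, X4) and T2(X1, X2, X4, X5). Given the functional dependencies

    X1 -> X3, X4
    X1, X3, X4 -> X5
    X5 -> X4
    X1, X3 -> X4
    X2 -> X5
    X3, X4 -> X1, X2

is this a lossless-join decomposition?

Yes

Common attributes: T1 ∩ T2 = {X1, X2, X4}.
Closure of {X1, X2, X4}: X1 → X3, X4 applies, adding X3; X1, X3, X4 → X5 applies, adding X5. So (X1, X2, X4)⁺ = {X1, X2, X3, X4, X5}.
This closure contains every attribute of T1, so T1 ∩ T2 → T1. The join is lossless.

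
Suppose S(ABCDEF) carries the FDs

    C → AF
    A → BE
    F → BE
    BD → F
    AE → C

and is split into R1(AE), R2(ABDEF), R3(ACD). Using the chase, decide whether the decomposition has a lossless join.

Yes

Chase test. Columns are ABCDEF; row i has aⱼ where attribute j ∈ Ri, else bᵢⱼ.
Initial tableau (one row per fragment):
  row 1: a1 b12 b13 b14 a5 b16
  row 2: a1 a2 b23 a4 a5 a6
  row 3: a1 b32 a3 a4 b35 b36
Rows 1 and 2 agree on A; apply A→BE and equate their BE entries.
Rows 1 and 3 agree on A; apply A→BE and equate their BE entries.
Rows 2 and 3 agree on BD; apply BD→F and equate their F entries.
Rows 1 and 2 agree on AE; apply AE→C and equate their C entries.
Rows 1 and 3 agree on AE; apply AE→C and equate their C entries.
Rows 1 and 2 agree on C; apply C→AF and equate their AF entries.
Row 2 is now all distinguished symbols — the join is lossless.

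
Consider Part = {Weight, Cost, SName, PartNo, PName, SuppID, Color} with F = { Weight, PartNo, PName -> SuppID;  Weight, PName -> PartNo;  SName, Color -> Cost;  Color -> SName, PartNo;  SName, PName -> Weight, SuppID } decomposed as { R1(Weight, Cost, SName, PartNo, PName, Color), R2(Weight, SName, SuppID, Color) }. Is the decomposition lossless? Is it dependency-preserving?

lossy and not dependency-preserving

Lossless test: (Weight, SName, Color)⁺ = {Weight, Cost, SName, PartNo, Color}, which is a superkey of neither fragment — lossy.
Dependency preservation: the restricted closure of {Weight, PartNo, PName} across the fragments never reaches {SuppID}, so Weight, PartNo, PName → SuppID cannot be enforced without a join — not preserved.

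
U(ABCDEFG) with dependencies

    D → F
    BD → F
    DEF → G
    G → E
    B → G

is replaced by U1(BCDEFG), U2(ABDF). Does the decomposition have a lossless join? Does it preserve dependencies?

Lossless test: (BDF)⁺ = {BDEFG}, which is a superkey of neither fragment — lossy.
Dependency preservation: every FD's attributes lie within a single fragment, so each can be enforced locally — preserved.

lossy but dependency-preserving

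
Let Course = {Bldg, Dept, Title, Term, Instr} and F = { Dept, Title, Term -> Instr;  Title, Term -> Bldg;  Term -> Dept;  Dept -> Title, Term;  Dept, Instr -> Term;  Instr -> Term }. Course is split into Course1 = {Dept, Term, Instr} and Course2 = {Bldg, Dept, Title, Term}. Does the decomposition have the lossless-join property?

Common attributes: Course1 ∩ Course2 = {Dept, Term}.
Closure of {Dept, Term}: Dept → Title, Term applies, adding Title; Dept, Title, Term → Instr applies, adding Instr; Title, Term → Bldg applies, adding Bldg. So (Dept, Term)⁺ = {Bldg, Dept, Title, Term, Instr}.
This closure contains every attribute of Course1, so Course1 ∩ Course2 → Course1. The join is lossless.

Yes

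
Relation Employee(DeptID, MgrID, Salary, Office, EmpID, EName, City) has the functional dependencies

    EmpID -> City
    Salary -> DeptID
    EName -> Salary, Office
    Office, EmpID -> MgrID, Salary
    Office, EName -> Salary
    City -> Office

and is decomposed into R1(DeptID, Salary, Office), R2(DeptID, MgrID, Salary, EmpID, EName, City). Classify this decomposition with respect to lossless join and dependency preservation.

lossy and not dependency-preserving

Lossless test: (DeptID, Salary)⁺ = {DeptID, Salary}, which is a superkey of neither fragment — lossy.
Dependency preservation: the restricted closure of {EName} across the fragments never reaches {Salary, Office}, so EName → Salary, Office cannot be enforced without a join — not preserved.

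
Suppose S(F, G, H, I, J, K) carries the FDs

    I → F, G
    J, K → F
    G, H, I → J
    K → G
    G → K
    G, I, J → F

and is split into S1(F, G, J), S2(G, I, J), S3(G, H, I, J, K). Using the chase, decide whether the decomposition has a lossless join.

Chase test. Columns are F, G, H, I, J, K; row i has aⱼ where attribute j ∈ Si, else bᵢⱼ.
Initial tableau (one row per fragment):
  row 1: a1 a2 b13 b14 a5 b16
  row 2: b21 a2 b23 a4 a5 b26
  row 3: b31 a2 a3 a4 a5 a6
Rows 2 and 3 agree on I; apply I→F, G and equate their F, G entries.
Rows 1 and 2 agree on G; apply G→K and equate their K entries.
Rows 1 and 3 agree on G; apply G→K and equate their K entries.
Rows 1 and 2 agree on J, K; apply J, K→F and equate their F entries.
Row 3 is now all distinguished symbols — the join is lossless.

Yes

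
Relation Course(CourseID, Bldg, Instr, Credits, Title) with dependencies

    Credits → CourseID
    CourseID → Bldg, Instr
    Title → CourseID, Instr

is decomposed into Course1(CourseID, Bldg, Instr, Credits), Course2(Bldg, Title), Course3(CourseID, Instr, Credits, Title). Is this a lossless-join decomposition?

Chase test. Columns are CourseID, Bldg, Instr, Credits, Title; row i has aⱼ where attribute j ∈ Coursei, else bᵢⱼ.
Initial tableau (one row per fragment):
  row 1: a1 a2 a3 a4 b15
  row 2: b21 a2 b23 b24 a5
  row 3: a1 b32 a3 a4 a5
Rows 1 and 3 agree on CourseID; apply CourseID→Bldg, Instr and equate their Bldg, Instr entries.
Rows 2 and 3 agree on Title; apply Title→CourseID, Instr and equate their CourseID, Instr entries.
Row 3 is now all distinguished symbols — the join is lossless.

Yes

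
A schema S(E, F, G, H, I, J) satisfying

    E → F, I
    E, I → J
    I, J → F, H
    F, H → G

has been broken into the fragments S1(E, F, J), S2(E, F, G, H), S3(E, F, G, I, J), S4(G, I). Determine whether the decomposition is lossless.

Yes

Chase test. Columns are E, F, G, H, I, J; row i has aⱼ where attribute j ∈ Si, else bᵢⱼ.
Initial tableau (one row per fragment):
  row 1: a1 a2 b13 b14 b15 a6
  row 2: a1 a2 a3 a4 b25 b26
  row 3: a1 a2 a3 b34 a5 a6
  row 4: b41 b42 a3 b44 a5 b46
Rows 1 and 2 agree on E; apply E→F, I and equate their F, I entries.
Rows 1 and 3 agree on E; apply E→F, I and equate their F, I entries.
Rows 1 and 2 agree on E, I; apply E, I→J and equate their J entries.
Rows 1 and 2 agree on I, J; apply I, J→F, H and equate their F, H entries.
Rows 1 and 3 agree on I, J; apply I, J→F, H and equate their F, H entries.
Rows 1 and 2 agree on F, H; apply F, H→G and equate their G entries.
Row 1 is now all distinguished symbols — the join is lossless.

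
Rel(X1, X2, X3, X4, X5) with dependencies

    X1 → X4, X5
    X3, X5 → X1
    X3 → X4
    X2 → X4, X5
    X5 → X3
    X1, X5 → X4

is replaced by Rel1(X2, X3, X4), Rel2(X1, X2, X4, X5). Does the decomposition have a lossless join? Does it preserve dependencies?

lossless but not dependency-preserving

Lossless test: (X2, X4)⁺ = {X1, X2, X3, X4, X5}, which contains all of one fragment — lossless.
Dependency preservation: the restricted closure of {X5} across the fragments never reaches {X3}, so X5 → X3 cannot be enforced without a join — not preserved.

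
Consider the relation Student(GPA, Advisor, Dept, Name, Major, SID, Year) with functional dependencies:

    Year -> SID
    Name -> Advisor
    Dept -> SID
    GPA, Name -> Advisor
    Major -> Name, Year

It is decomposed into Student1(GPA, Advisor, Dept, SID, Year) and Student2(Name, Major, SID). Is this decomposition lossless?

Common attributes: Student1 ∩ Student2 = {SID}.
No dependency enlarges {SID}, so (SID)⁺ = {SID}.
The closure contains neither all of Student1 = {GPA, Advisor, Dept, SID, Year} nor all of Student2 = {Name, Major, SID}, so the common attributes are not a superkey of either fragment. The join is lossy.

No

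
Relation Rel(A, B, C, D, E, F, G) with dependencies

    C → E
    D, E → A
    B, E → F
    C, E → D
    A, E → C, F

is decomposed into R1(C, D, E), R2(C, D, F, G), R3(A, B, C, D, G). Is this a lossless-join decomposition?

Yes

Chase test. Columns are A, B, C, D, E, F, G; row i has aⱼ where attribute j ∈ Ri, else bᵢⱼ.
Initial tableau (one row per fragment):
  row 1: b11 b12 a3 a4 a5 b16 b17
  row 2: b21 b22 a3 a4 b25 a6 a7
  row 3: a1 a2 a3 a4 b35 b36 a7
Rows 1 and 2 agree on C; apply C→E and equate their E entries.
Rows 1 and 3 agree on C; apply C→E and equate their E entries.
Rows 1 and 2 agree on D, E; apply D, E→A and equate their A entries.
Rows 1 and 3 agree on D, E; apply D, E→A and equate their A entries.
Rows 1 and 2 agree on A, E; apply A, E→C, F and equate their C, F entries.
Rows 1 and 3 agree on A, E; apply A, E→C, F and equate their C, F entries.
Row 3 is now all distinguished symbols — the join is lossless.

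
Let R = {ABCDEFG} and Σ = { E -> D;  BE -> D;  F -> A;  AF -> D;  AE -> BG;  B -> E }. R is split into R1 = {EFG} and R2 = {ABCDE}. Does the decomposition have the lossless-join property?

No

Common attributes: R1 ∩ R2 = {E}.
Closure of {E}: E → D applies, adding D. So (E)⁺ = {DE}.
The closure contains neither all of R1 = {EFG} nor all of R2 = {ABCDE}, so the common attributes are not a superkey of either fragment. The join is lossy.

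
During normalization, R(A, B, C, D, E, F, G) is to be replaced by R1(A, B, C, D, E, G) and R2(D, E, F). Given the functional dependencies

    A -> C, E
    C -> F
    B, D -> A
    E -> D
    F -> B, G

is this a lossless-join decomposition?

Common attributes: R1 ∩ R2 = {D, E}.
No dependency enlarges {D, E}, so (D, E)⁺ = {D, E}.
The closure contains neither all of R1 = {A, B, C, D, E, G} nor all of R2 = {D, E, F}, so the common attributes are not a superkey of either fragment. The join is lossy.

No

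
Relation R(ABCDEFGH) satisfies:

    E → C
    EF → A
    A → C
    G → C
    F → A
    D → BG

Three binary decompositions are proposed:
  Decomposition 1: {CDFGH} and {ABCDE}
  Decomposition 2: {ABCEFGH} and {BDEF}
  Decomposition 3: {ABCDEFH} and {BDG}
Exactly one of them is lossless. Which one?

Decomposition 3

Decomposition 1: common = {CD}, closure = {BCDG} → lossy.
Decomposition 2: common = {BEF}, closure = {ABCEF} → lossy.
Decomposition 3: common = {BD}, closure = {BCDG} → lossless.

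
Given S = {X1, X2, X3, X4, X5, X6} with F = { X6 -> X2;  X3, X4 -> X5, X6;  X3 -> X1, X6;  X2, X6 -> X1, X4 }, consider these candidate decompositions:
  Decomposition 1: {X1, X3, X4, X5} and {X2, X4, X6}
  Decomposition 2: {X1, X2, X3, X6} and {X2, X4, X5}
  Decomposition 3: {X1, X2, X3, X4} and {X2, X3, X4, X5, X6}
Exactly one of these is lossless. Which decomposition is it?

Decomposition 3

Decomposition 1: common = {X4}, closure = {X4} → lossy.
Decomposition 2: common = {X2}, closure = {X2} → lossy.
Decomposition 3: common = {X2, X3, X4}, closure = {X1, X2, X3, X4, X5, X6} → lossless.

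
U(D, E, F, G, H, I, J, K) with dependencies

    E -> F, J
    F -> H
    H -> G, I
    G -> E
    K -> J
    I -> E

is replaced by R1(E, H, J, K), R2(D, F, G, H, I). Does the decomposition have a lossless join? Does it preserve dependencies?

Lossless test: (H)⁺ = {E, F, G, H, I, J}, which is a superkey of neither fragment — lossy.
Dependency preservation: E → F, J; G → E; I → E are not contained in any single fragment, but the restricted closure of each left-hand side across the fragments still reaches the right-hand side; the remaining FDs each lie inside some fragment. All dependencies are preserved.

lossy but dependency-preserving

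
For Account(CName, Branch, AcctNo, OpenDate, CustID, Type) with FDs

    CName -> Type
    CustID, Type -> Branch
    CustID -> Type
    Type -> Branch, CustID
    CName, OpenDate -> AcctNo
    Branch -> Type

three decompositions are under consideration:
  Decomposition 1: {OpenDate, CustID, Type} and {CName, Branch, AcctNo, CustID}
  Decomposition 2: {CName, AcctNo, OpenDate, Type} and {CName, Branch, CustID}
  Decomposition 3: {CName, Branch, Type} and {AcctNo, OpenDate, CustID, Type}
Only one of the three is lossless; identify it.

Decomposition 1: common = {CustID}, closure = {Branch, CustID, Type} → lossy.
Decomposition 2: common = {CName}, closure = {CName, Branch, CustID, Type} → lossless.
Decomposition 3: common = {Type}, closure = {Branch, CustID, Type} → lossy.

Decomposition 2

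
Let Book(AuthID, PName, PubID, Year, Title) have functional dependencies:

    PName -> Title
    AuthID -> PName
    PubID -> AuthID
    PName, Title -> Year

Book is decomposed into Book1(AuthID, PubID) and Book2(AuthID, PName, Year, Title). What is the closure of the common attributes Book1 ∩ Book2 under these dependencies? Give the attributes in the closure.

AuthID, PName, Year, Title

Book1 ∩ Book2 = {AuthID}.
AuthID → PName applies, adding PName
PName → Title applies, adding Title
PName, Title → Year applies, adding Year
Closure: {AuthID, PName, Year, Title}.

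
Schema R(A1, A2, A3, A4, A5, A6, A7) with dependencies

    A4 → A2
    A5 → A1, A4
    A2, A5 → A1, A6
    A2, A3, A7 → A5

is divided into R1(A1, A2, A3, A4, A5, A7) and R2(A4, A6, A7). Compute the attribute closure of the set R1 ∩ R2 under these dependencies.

A2, A4, A7

R1 ∩ R2 = {A4, A7}.
A4 → A2 applies, adding A2
Closure: {A2, A4, A7}.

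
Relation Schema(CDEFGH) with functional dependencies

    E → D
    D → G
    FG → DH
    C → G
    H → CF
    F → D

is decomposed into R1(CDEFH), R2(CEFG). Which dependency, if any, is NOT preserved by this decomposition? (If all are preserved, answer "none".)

D → G

Check D → G: no single fragment contains all of {DG}, and the restricted closure of {D} across the fragments never reaches {G}.
E → D is preserved.
FG → DH is preserved.
C → G is preserved.
H → CF is preserved.
F → D is preserved.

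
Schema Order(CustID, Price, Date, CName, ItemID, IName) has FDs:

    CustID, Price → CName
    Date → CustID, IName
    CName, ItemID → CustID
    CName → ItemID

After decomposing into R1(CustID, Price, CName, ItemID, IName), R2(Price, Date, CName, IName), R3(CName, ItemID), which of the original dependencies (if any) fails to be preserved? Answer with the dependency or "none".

Check Date → CustID, IName: no single fragment contains all of {CustID, Date, IName}, and the restricted closure of {Date} across the fragments never reaches {CustID, IName}.
CustID, Price → CName is preserved.
CName, ItemID → CustID is preserved.
CName → ItemID is preserved.

Date → CustID, IName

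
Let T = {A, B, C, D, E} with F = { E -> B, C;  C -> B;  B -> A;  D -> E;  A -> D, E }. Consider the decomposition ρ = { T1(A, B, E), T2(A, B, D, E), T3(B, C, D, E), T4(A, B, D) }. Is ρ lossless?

Chase test. Columns are A, B, C, D, E; row i has aⱼ where attribute j ∈ Ti, else bᵢⱼ.
Initial tableau (one row per fragment):
  row 1: a1 a2 b13 b14 a5
  row 2: a1 a2 b23 a4 a5
  row 3: b31 a2 a3 a4 a5
  row 4: a1 a2 b43 a4 b45
Rows 1 and 2 agree on E; apply E→B, C and equate their B, C entries.
Rows 1 and 3 agree on E; apply E→B, C and equate their B, C entries.
Rows 1 and 3 agree on B; apply B→A and equate their A entries.
Rows 2 and 4 agree on D; apply D→E and equate their E entries.
Rows 1 and 2 agree on A; apply A→D, E and equate their D, E entries.
Rows 1 and 4 agree on E; apply E→B, C and equate their B, C entries.
Row 1 is now all distinguished symbols — the join is lossless.

Yes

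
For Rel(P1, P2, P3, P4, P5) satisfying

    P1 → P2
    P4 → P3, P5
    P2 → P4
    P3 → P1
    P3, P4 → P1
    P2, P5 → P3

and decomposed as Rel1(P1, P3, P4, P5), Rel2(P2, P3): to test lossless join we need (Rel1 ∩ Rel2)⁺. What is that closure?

Rel1 ∩ Rel2 = {P3}.
P3 → P1 applies, adding P1
P1 → P2 applies, adding P2
P2 → P4 applies, adding P4
P4 → P3, P5 applies, adding P5
Closure: {P1, P2, P3, P4, P5}.

P1, P2, P3, P4, P5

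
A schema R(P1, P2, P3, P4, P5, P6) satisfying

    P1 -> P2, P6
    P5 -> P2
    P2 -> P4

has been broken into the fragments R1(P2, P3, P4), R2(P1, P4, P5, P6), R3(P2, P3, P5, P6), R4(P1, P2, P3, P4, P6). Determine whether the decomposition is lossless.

Chase test. Columns are P1, P2, P3, P4, P5, P6; row i has aⱼ where attribute j ∈ Ri, else bᵢⱼ.
Initial tableau (one row per fragment):
  row 1: b11 a2 a3 a4 b15 b16
  row 2: a1 b22 b23 a4 a5 a6
  row 3: b31 a2 a3 b34 a5 a6
  row 4: a1 a2 a3 a4 b45 a6
Rows 2 and 4 agree on P1; apply P1→P2, P6 and equate their P2, P6 entries.
Rows 1 and 3 agree on P2; apply P2→P4 and equate their P4 entries.
No row becomes fully distinguished — the join is lossy.

No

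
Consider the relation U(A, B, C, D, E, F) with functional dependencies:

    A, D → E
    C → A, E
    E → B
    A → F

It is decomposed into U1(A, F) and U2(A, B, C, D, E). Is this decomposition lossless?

Common attributes: U1 ∩ U2 = {A}.
Closure of {A}: A → F applies, adding F. So (A)⁺ = {A, F}.
This closure contains every attribute of U1, so U1 ∩ U2 → U1. The join is lossless.

Yes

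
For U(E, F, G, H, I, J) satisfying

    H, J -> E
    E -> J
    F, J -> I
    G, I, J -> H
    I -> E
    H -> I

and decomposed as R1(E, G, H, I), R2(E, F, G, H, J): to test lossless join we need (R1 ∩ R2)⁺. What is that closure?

E, G, H, I, J

R1 ∩ R2 = {E, G, H}.
E → J applies, adding J
H → I applies, adding I
Closure: {E, G, H, I, J}.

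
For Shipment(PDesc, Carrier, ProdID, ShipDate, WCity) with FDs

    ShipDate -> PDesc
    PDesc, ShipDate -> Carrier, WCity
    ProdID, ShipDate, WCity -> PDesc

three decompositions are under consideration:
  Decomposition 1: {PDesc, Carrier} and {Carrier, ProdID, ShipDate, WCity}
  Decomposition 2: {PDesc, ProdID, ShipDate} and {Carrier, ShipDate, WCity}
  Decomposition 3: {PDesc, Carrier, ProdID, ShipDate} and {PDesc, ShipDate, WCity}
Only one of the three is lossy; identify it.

Decomposition 1

Decomposition 1: common = {Carrier}, closure = {Carrier} → lossy.
Decomposition 2: common = {ShipDate}, closure = {PDesc, Carrier, ShipDate, WCity} → lossless.
Decomposition 3: common = {PDesc, ShipDate}, closure = {PDesc, Carrier, ShipDate, WCity} → lossless.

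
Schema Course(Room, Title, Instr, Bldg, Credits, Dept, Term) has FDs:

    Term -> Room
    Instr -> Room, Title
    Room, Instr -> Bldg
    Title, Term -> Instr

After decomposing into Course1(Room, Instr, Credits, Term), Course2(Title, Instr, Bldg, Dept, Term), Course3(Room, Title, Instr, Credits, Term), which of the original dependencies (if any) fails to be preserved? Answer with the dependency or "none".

none

Term → Room lies within Course1.
Instr → Room, Title lies within Course3.
Room, Instr → Bldg: restricted closure across fragments reaches Bldg.
Title, Term → Instr lies within Course2.
Every dependency is enforceable on the fragments, so the decomposition is dependency-preserving.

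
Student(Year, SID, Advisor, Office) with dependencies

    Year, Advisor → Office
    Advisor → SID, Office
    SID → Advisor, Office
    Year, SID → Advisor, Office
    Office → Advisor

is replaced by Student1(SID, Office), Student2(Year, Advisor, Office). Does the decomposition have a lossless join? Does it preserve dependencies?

Lossless test: (Office)⁺ = {SID, Advisor, Office}, which contains all of one fragment — lossless.
Dependency preservation: Advisor → SID, Office; SID → Advisor, Office; Year, SID → Advisor, Office are not contained in any single fragment, but the restricted closure of each left-hand side across the fragments still reaches the right-hand side; the remaining FDs each lie inside some fragment. All dependencies are preserved.

lossless and dependency-preserving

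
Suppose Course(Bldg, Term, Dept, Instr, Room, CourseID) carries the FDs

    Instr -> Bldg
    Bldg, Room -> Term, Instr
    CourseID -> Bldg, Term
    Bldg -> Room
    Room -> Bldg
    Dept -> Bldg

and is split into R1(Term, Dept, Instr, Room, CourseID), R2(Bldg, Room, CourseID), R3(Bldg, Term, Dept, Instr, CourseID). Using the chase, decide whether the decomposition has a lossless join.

Yes

Chase test. Columns are Bldg, Term, Dept, Instr, Room, CourseID; row i has aⱼ where attribute j ∈ Ri, else bᵢⱼ.
Initial tableau (one row per fragment):
  row 1: b11 a2 a3 a4 a5 a6
  row 2: a1 b22 b23 b24 a5 a6
  row 3: a1 a2 a3 a4 b35 a6
Rows 1 and 3 agree on Instr; apply Instr→Bldg and equate their Bldg entries.
Rows 1 and 2 agree on Bldg, Room; apply Bldg, Room→Term, Instr and equate their Term, Instr entries.
Rows 1 and 3 agree on Bldg; apply Bldg→Room and equate their Room entries.
Row 1 is now all distinguished symbols — the join is lossless.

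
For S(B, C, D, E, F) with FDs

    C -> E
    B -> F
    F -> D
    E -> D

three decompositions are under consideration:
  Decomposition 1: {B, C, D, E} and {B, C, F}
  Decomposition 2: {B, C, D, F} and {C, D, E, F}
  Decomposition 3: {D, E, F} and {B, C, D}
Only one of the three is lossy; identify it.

Decomposition 1: common = {B, C}, closure = {B, C, D, E, F} → lossless.
Decomposition 2: common = {C, D, F}, closure = {C, D, E, F} → lossless.
Decomposition 3: common = {D}, closure = {D} → lossy.

Decomposition 3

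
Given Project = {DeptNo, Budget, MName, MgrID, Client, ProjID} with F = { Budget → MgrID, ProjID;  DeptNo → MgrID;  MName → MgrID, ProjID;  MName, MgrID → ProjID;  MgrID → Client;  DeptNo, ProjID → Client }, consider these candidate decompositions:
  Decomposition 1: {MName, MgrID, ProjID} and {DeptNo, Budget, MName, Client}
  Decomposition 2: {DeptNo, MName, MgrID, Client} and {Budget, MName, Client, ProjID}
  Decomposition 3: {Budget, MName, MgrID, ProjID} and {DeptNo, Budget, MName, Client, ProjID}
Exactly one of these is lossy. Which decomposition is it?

Decomposition 2

Decomposition 1: common = {MName}, closure = {MName, MgrID, Client, ProjID} → lossless.
Decomposition 2: common = {MName, Client}, closure = {MName, MgrID, Client, ProjID} → lossy.
Decomposition 3: common = {Budget, MName, ProjID}, closure = {Budget, MName, MgrID, Client, ProjID} → lossless.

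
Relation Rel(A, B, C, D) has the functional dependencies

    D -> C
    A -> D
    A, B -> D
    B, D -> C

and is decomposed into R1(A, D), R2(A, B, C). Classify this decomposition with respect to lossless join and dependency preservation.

lossless but not dependency-preserving

Lossless test: (A)⁺ = {A, C, D}, which contains all of one fragment — lossless.
Dependency preservation: the restricted closure of {D} across the fragments never reaches {C}, so D → C cannot be enforced without a join — not preserved.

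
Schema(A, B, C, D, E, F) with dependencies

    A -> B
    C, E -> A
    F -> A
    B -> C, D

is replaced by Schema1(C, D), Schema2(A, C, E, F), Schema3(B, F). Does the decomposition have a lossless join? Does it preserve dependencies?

lossy and not dependency-preserving

Lossless test (chase): Rows 2 and 3 agree on F; apply F→A and equate their A entries. Rows 2 and 3 agree on A; apply A→B and equate their B entries. Rows 2 and 3 agree on B; apply B→C, D and equate their C, D entries. No row becomes fully distinguished — the join is lossy.
Dependency preservation: the restricted closure of {A} across the fragments never reaches {B}, so A → B cannot be enforced without a join — not preserved.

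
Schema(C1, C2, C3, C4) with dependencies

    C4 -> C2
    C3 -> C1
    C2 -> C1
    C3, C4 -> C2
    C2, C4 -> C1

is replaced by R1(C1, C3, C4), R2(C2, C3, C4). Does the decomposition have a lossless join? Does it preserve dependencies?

lossless but not dependency-preserving

Lossless test: (C3, C4)⁺ = {C1, C2, C3, C4}, which contains all of one fragment — lossless.
Dependency preservation: the restricted closure of {C2} across the fragments never reaches {C1}, so C2 → C1 cannot be enforced without a join — not preserved.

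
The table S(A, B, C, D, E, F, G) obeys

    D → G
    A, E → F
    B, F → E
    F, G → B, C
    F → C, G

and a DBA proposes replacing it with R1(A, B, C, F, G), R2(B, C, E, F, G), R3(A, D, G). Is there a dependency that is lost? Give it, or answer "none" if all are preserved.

A, E → F

Check A, E → F: no single fragment contains all of {A, E, F}, and the restricted closure of {A, E} across the fragments never reaches {F}.
D → G is preserved.
B, F → E is preserved.
F, G → B, C is preserved.
F → C, G is preserved.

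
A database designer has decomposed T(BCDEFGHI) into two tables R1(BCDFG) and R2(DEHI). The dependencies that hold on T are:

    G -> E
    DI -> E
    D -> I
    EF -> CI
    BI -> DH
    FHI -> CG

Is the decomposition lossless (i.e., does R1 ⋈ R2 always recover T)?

No

Common attributes: R1 ∩ R2 = {D}.
Closure of {D}: D → I applies, adding I; DI → E applies, adding E. So (D)⁺ = {DEI}.
The closure contains neither all of R1 = {BCDFG} nor all of R2 = {DEHI}, so the common attributes are not a superkey of either fragment. The join is lossy.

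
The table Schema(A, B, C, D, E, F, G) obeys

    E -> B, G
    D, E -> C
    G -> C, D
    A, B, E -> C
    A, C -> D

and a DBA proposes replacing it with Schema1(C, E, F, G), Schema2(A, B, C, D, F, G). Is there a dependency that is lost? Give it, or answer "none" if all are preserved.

Check E → B, G: no single fragment contains all of {B, E, G}, and the restricted closure of {E} across the fragments never reaches {B, G}.
D, E → C is preserved.
G → C, D is preserved.
A, B, E → C is preserved.
A, C → D is preserved.

E -> B, G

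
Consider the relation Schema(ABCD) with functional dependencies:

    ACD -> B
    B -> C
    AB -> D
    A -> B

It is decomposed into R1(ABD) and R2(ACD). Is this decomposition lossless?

Common attributes: R1 ∩ R2 = {AD}.
Closure of {AD}: A → B applies, adding B; B → C applies, adding C. So (AD)⁺ = {ABCD}.
This closure contains every attribute of R1, so R1 ∩ R2 → R1. The join is lossless.

Yes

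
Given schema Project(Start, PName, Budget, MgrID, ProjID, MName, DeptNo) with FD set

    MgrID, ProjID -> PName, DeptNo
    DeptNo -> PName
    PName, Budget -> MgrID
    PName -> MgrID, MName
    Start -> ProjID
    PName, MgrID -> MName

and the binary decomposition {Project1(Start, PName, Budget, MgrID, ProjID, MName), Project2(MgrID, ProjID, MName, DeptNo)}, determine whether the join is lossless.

Common attributes: Project1 ∩ Project2 = {MgrID, ProjID, MName}.
Closure of {MgrID, ProjID, MName}: MgrID, ProjID → PName, DeptNo applies, adding PName, DeptNo. So (MgrID, ProjID, MName)⁺ = {PName, MgrID, ProjID, MName, DeptNo}.
This closure contains every attribute of Project2, so Project1 ∩ Project2 → Project2. The join is lossless.

Yes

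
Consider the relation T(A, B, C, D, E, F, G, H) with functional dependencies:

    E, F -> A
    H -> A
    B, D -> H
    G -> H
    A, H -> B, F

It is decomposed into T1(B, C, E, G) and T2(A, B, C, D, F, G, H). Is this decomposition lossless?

No

Common attributes: T1 ∩ T2 = {B, C, G}.
Closure of {B, C, G}: G → H applies, adding H; H → A applies, adding A; A, H → B, F applies, adding F. So (B, C, G)⁺ = {A, B, C, F, G, H}.
The closure contains neither all of T1 = {B, C, E, G} nor all of T2 = {A, B, C, D, F, G, H}, so the common attributes are not a superkey of either fragment. The join is lossy.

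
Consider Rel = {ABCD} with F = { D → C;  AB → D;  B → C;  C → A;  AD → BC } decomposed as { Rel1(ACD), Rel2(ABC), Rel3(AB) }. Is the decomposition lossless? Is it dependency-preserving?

Lossless test (chase): Rows 2 and 3 agree on AB; apply AB→D and equate their D entries. Rows 2 and 3 agree on B; apply B→C and equate their C entries. No row becomes fully distinguished — the join is lossy.
Dependency preservation: the restricted closure of {AB} across the fragments never reaches {D}, so AB → D cannot be enforced without a join — not preserved.

lossy and not dependency-preserving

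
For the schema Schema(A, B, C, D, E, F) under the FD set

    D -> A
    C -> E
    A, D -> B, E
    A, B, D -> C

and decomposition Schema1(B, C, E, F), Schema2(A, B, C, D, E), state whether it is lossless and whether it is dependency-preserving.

lossy but dependency-preserving

Lossless test: (B, C, E)⁺ = {B, C, E}, which is a superkey of neither fragment — lossy.
Dependency preservation: every FD's attributes lie within a single fragment, so each can be enforced locally — preserved.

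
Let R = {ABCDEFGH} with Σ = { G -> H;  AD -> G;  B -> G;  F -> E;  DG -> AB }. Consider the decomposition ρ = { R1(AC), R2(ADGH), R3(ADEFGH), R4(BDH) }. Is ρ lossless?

No

Chase test. Columns are ABCDEFGH; row i has aⱼ where attribute j ∈ Ri, else bᵢⱼ.
Initial tableau (one row per fragment):
  row 1: a1 b12 a3 b14 b15 b16 b17 b18
  row 2: a1 b22 b23 a4 b25 b26 a7 a8
  row 3: a1 b32 b33 a4 a5 a6 a7 a8
  row 4: b41 a2 b43 a4 b45 b46 b47 a8
Rows 2 and 3 agree on DG; apply DG→AB and equate their AB entries.
No row becomes fully distinguished — the join is lossy.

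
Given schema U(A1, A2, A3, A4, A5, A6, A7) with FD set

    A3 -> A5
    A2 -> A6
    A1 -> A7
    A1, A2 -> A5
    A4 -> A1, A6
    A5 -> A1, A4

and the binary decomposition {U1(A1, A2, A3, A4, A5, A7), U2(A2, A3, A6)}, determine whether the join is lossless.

Common attributes: U1 ∩ U2 = {A2, A3}.
Closure of {A2, A3}: A3 → A5 applies, adding A5; A2 → A6 applies, adding A6; A5 → A1, A4 applies, adding A1, A4; A1 → A7 applies, adding A7. So (A2, A3)⁺ = {A1, A2, A3, A4, A5, A6, A7}.
This closure contains every attribute of U1, so U1 ∩ U2 → U1. The join is lossless.

Yes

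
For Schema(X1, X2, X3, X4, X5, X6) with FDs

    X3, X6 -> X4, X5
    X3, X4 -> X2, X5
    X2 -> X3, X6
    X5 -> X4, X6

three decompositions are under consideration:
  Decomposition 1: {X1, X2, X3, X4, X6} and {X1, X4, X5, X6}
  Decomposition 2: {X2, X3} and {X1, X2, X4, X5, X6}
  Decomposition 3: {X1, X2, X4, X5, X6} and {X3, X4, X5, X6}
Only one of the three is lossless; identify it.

Decomposition 2

Decomposition 1: common = {X1, X4, X6}, closure = {X1, X4, X6} → lossy.
Decomposition 2: common = {X2}, closure = {X2, X3, X4, X5, X6} → lossless.
Decomposition 3: common = {X4, X5, X6}, closure = {X4, X5, X6} → lossy.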